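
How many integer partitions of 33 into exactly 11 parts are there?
p(33, 11 parts) = 863

Partitions of n into exactly k parts are in bijection with partitions of n − k into at most k parts (subtract 1 from each part). So p(33, exactly 11) = p(22, parts ≤ 11). Computing via the recurrence p(m, j) = p(m, j−1) + p(m−j, j) gives 863.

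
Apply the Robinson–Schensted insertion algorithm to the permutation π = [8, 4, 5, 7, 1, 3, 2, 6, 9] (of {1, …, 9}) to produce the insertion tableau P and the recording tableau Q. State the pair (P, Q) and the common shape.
P = [1, 2, 6, 9] / [3, 5, 7] / [4] / [8];  Q = [1, 3, 4, 9] / [2, 6, 8] / [5] / [7];  common shape = (4, 3, 1, 1)

Row-insert the values π_1, π_2, … into P one at a time, bumping the leftmost entry strictly greater than the inserted value down to the next row. The recording tableau Q records, in position (i, j), the step at which that cell was added to P.
  Insert 8 (step 1): P = [8];  Q = [1]
  Insert 4 (step 2): P = [4] / [8];  Q = [1] / [2]
  Insert 5 (step 3): P = [4, 5] / [8];  Q = [1, 3] / [2]
  Insert 7 (step 4): P = [4, 5, 7] / [8];  Q = [1, 3, 4] / [2]
  Insert 1 (step 5): P = [1, 5, 7] / [4] / [8];  Q = [1, 3, 4] / [2] / [5]
  Insert 3 (step 6): P = [1, 3, 7] / [4, 5] / [8];  Q = [1, 3, 4] / [2, 6] / [5]
  Insert 2 (step 7): P = [1, 2, 7] / [3, 5] / [4] / [8];  Q = [1, 3, 4] / [2, 6] / [5] / [7]
  Insert 6 (step 8): P = [1, 2, 6] / [3, 5, 7] / [4] / [8];  Q = [1, 3, 4] / [2, 6, 8] / [5] / [7]
  Insert 9 (step 9): P = [1, 2, 6, 9] / [3, 5, 7] / [4] / [8];  Q = [1, 3, 4, 9] / [2, 6, 8] / [5] / [7]
Final shape: (4, 3, 1, 1).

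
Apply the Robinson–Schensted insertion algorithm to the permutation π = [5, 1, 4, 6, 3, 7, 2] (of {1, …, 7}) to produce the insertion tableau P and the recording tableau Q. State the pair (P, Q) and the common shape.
P = [1, 2, 6, 7] / [3] / [4] / [5];  Q = [1, 3, 4, 6] / [2] / [5] / [7];  common shape = (4, 1, 1, 1)

Row-insert the values π_1, π_2, … into P one at a time, bumping the leftmost entry strictly greater than the inserted value down to the next row. The recording tableau Q records, in position (i, j), the step at which that cell was added to P.
  Insert 5 (step 1): P = [5];  Q = [1]
  Insert 1 (step 2): P = [1] / [5];  Q = [1] / [2]
  Insert 4 (step 3): P = [1, 4] / [5];  Q = [1, 3] / [2]
  Insert 6 (step 4): P = [1, 4, 6] / [5];  Q = [1, 3, 4] / [2]
  Insert 3 (step 5): P = [1, 3, 6] / [4] / [5];  Q = [1, 3, 4] / [2] / [5]
  Insert 7 (step 6): P = [1, 3, 6, 7] / [4] / [5];  Q = [1, 3, 4, 6] / [2] / [5]
  Insert 2 (step 7): P = [1, 2, 6, 7] / [3] / [4] / [5];  Q = [1, 3, 4, 6] / [2] / [5] / [7]
Final shape: (4, 1, 1, 1).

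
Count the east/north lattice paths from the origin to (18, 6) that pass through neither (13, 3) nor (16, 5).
Number of paths = 58989

Inclusion–exclusion. Total paths: C(24, 18) = 134596. Through P₁: C(16, 13)·C(8, 5) = 31360. Through P₂: C(21, 16)·C(3, 2) = 61047. Since P₁ is strictly southwest of P₂, a monotone path through both must visit P₁ then P₂; paths through both = C(16, 13)·C(5, 3)·C(3, 2) = 16800. Avoid both = 134596 − 31360 − 61047 + 16800 = 58989.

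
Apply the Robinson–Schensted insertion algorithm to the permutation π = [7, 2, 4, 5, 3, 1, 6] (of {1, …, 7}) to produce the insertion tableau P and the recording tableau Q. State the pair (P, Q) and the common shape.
P = [1, 3, 5, 6] / [2] / [4] / [7];  Q = [1, 3, 4, 7] / [2] / [5] / [6];  common shape = (4, 1, 1, 1)

Row-insert the values π_1, π_2, … into P one at a time, bumping the leftmost entry strictly greater than the inserted value down to the next row. The recording tableau Q records, in position (i, j), the step at which that cell was added to P.
  Insert 7 (step 1): P = [7];  Q = [1]
  Insert 2 (step 2): P = [2] / [7];  Q = [1] / [2]
  Insert 4 (step 3): P = [2, 4] / [7];  Q = [1, 3] / [2]
  Insert 5 (step 4): P = [2, 4, 5] / [7];  Q = [1, 3, 4] / [2]
  Insert 3 (step 5): P = [2, 3, 5] / [4] / [7];  Q = [1, 3, 4] / [2] / [5]
  Insert 1 (step 6): P = [1, 3, 5] / [2] / [4] / [7];  Q = [1, 3, 4] / [2] / [5] / [6]
  Insert 6 (step 7): P = [1, 3, 5, 6] / [2] / [4] / [7];  Q = [1, 3, 4, 7] / [2] / [5] / [6]
Final shape: (4, 1, 1, 1).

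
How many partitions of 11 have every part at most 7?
p(11, parts ≤ 7) = 49

Partitions of 11 with all parts ≤ 7: 7+4, 7+3+1, 7+2+2, 7+2+1+1, 7+1+1+1+1, 6+5, 6+4+1, 6+3+2, 6+3+1+1, 6+2+2+1, 6+2+1+1+1, 6+1+1+1+1+1, 5+5+1, 5+4+2, 5+4+1+1, 5+3+3, 5+3+2+1, 5+3+1+1+1, 5+2+2+2, 5+2+2+1+1, 5+2+1+1+1+1, 5+1+1+1+1+1+1, 4+4+3, 4+4+2+1, 4+4+1+1+1, 4+3+3+1, 4+3+2+2, 4+3+2+1+1, 4+3+1+1+1+1, 4+2+2+2+1, … (49 total). Count = 49.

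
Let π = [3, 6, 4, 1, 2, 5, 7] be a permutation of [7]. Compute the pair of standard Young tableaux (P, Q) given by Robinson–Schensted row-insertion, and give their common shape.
P = [1, 2, 5, 7] / [3, 4] / [6];  Q = [1, 2, 6, 7] / [3, 5] / [4];  common shape = (4, 2, 1)

Row-insert the values π_1, π_2, … into P one at a time, bumping the leftmost entry strictly greater than the inserted value down to the next row. The recording tableau Q records, in position (i, j), the step at which that cell was added to P.
  Insert 3 (step 1): P = [3];  Q = [1]
  Insert 6 (step 2): P = [3, 6];  Q = [1, 2]
  Insert 4 (step 3): P = [3, 4] / [6];  Q = [1, 2] / [3]
  Insert 1 (step 4): P = [1, 4] / [3] / [6];  Q = [1, 2] / [3] / [4]
  Insert 2 (step 5): P = [1, 2] / [3, 4] / [6];  Q = [1, 2] / [3, 5] / [4]
  Insert 5 (step 6): P = [1, 2, 5] / [3, 4] / [6];  Q = [1, 2, 6] / [3, 5] / [4]
  Insert 7 (step 7): P = [1, 2, 5, 7] / [3, 4] / [6];  Q = [1, 2, 6, 7] / [3, 5] / [4]
Final shape: (4, 2, 1).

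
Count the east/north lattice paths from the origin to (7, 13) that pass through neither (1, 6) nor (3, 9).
Number of paths = 55008

Inclusion–exclusion. Total paths: C(20, 7) = 77520. Through P₁: C(7, 1)·C(13, 6) = 12012. Through P₂: C(12, 3)·C(8, 4) = 15400. Since P₁ is strictly southwest of P₂, a monotone path through both must visit P₁ then P₂; paths through both = C(7, 1)·C(5, 2)·C(8, 4) = 4900. Avoid both = 77520 − 12012 − 15400 + 4900 = 55008.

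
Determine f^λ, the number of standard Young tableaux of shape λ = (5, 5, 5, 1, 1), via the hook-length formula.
# SYT of shape (5, 5, 5, 1, 1) = 340340

Hook-length formula: f^λ = n! / Π hook(c), product over all cells c of the Young diagram. For λ = (5, 5, 5, 1, 1), n = 17 boxes. Hook lengths by row (left-to-right, top-to-bottom): [9, 6, 5, 4, 3]; [8, 5, 4, 3, 2]; [7, 4, 3, 2, 1]; [2]; [1]. Product of hooks = 1045094400. So f^λ = 17! / 1045094400 = 355687428096000 / 1045094400 = 340340.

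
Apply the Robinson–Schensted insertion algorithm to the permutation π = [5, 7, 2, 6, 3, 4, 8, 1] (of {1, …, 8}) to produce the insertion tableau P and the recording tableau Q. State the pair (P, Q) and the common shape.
P = [1, 3, 4, 8] / [2, 6] / [5] / [7];  Q = [1, 2, 6, 7] / [3, 4] / [5] / [8];  common shape = (4, 2, 1, 1)

Row-insert the values π_1, π_2, … into P one at a time, bumping the leftmost entry strictly greater than the inserted value down to the next row. The recording tableau Q records, in position (i, j), the step at which that cell was added to P.
  Insert 5 (step 1): P = [5];  Q = [1]
  Insert 7 (step 2): P = [5, 7];  Q = [1, 2]
  Insert 2 (step 3): P = [2, 7] / [5];  Q = [1, 2] / [3]
  Insert 6 (step 4): P = [2, 6] / [5, 7];  Q = [1, 2] / [3, 4]
  Insert 3 (step 5): P = [2, 3] / [5, 6] / [7];  Q = [1, 2] / [3, 4] / [5]
  Insert 4 (step 6): P = [2, 3, 4] / [5, 6] / [7];  Q = [1, 2, 6] / [3, 4] / [5]
  Insert 8 (step 7): P = [2, 3, 4, 8] / [5, 6] / [7];  Q = [1, 2, 6, 7] / [3, 4] / [5]
  Insert 1 (step 8): P = [1, 3, 4, 8] / [2, 6] / [5] / [7];  Q = [1, 2, 6, 7] / [3, 4] / [5] / [8]
Final shape: (4, 2, 1, 1).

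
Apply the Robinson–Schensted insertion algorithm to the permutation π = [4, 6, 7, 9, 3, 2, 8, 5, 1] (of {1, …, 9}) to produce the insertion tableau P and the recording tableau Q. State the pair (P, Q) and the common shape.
P = [1, 5, 7, 8] / [2, 6] / [3, 9] / [4];  Q = [1, 2, 3, 4] / [5, 7] / [6, 8] / [9];  common shape = (4, 2, 2, 1)

Row-insert the values π_1, π_2, … into P one at a time, bumping the leftmost entry strictly greater than the inserted value down to the next row. The recording tableau Q records, in position (i, j), the step at which that cell was added to P.
  Insert 4 (step 1): P = [4];  Q = [1]
  Insert 6 (step 2): P = [4, 6];  Q = [1, 2]
  Insert 7 (step 3): P = [4, 6, 7];  Q = [1, 2, 3]
  Insert 9 (step 4): P = [4, 6, 7, 9];  Q = [1, 2, 3, 4]
  Insert 3 (step 5): P = [3, 6, 7, 9] / [4];  Q = [1, 2, 3, 4] / [5]
  Insert 2 (step 6): P = [2, 6, 7, 9] / [3] / [4];  Q = [1, 2, 3, 4] / [5] / [6]
  Insert 8 (step 7): P = [2, 6, 7, 8] / [3, 9] / [4];  Q = [1, 2, 3, 4] / [5, 7] / [6]
  Insert 5 (step 8): P = [2, 5, 7, 8] / [3, 6] / [4, 9];  Q = [1, 2, 3, 4] / [5, 7] / [6, 8]
  Insert 1 (step 9): P = [1, 5, 7, 8] / [2, 6] / [3, 9] / [4];  Q = [1, 2, 3, 4] / [5, 7] / [6, 8] / [9]
Final shape: (4, 2, 2, 1).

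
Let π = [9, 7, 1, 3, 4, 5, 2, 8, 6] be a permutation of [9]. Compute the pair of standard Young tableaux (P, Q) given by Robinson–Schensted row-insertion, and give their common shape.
P = [1, 2, 4, 5, 6] / [3, 8] / [7] / [9];  Q = [1, 4, 5, 6, 8] / [2, 9] / [3] / [7];  common shape = (5, 2, 1, 1)

Row-insert the values π_1, π_2, … into P one at a time, bumping the leftmost entry strictly greater than the inserted value down to the next row. The recording tableau Q records, in position (i, j), the step at which that cell was added to P.
  Insert 9 (step 1): P = [9];  Q = [1]
  Insert 7 (step 2): P = [7] / [9];  Q = [1] / [2]
  Insert 1 (step 3): P = [1] / [7] / [9];  Q = [1] / [2] / [3]
  Insert 3 (step 4): P = [1, 3] / [7] / [9];  Q = [1, 4] / [2] / [3]
  Insert 4 (step 5): P = [1, 3, 4] / [7] / [9];  Q = [1, 4, 5] / [2] / [3]
  Insert 5 (step 6): P = [1, 3, 4, 5] / [7] / [9];  Q = [1, 4, 5, 6] / [2] / [3]
  Insert 2 (step 7): P = [1, 2, 4, 5] / [3] / [7] / [9];  Q = [1, 4, 5, 6] / [2] / [3] / [7]
  Insert 8 (step 8): P = [1, 2, 4, 5, 8] / [3] / [7] / [9];  Q = [1, 4, 5, 6, 8] / [2] / [3] / [7]
  Insert 6 (step 9): P = [1, 2, 4, 5, 6] / [3, 8] / [7] / [9];  Q = [1, 4, 5, 6, 8] / [2, 9] / [3] / [7]
Final shape: (5, 2, 1, 1).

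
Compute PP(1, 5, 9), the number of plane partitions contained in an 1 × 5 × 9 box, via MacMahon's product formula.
PP(1, 5, 9) = 2002

Evaluate the triple product over i = 1..1, j = 1..5, k = 1..9. The factors are (2/1) · (3/2) · (4/3) · (5/4) · (6/5) · (7/6) · (8/7) · (9/8) · … (45 factors total). The numerators and denominators telescope so the product is an integer; carrying out the multiplication exactly gives PP(1, 5, 9) = 2002.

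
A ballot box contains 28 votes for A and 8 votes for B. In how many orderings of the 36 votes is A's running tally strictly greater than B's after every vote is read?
Strict-lead orderings = 16811300

Total orderings of the 36 votes with 28 for A: C(36, 28) = 30260340. By the Bertrand ballot formula (Cycle Lemma / reflection principle), the number of orderings in which A is strictly ahead of B throughout is (p − q)/(p + q) · C(p + q, p) = (28 − 8)/(28 + 8) · 30260340 = 16811300.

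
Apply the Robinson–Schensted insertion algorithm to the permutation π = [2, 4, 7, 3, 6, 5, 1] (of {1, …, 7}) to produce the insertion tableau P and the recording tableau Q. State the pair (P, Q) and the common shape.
P = [1, 3, 5] / [2, 6] / [4] / [7];  Q = [1, 2, 3] / [4, 5] / [6] / [7];  common shape = (3, 2, 1, 1)

Row-insert the values π_1, π_2, … into P one at a time, bumping the leftmost entry strictly greater than the inserted value down to the next row. The recording tableau Q records, in position (i, j), the step at which that cell was added to P.
  Insert 2 (step 1): P = [2];  Q = [1]
  Insert 4 (step 2): P = [2, 4];  Q = [1, 2]
  Insert 7 (step 3): P = [2, 4, 7];  Q = [1, 2, 3]
  Insert 3 (step 4): P = [2, 3, 7] / [4];  Q = [1, 2, 3] / [4]
  Insert 6 (step 5): P = [2, 3, 6] / [4, 7];  Q = [1, 2, 3] / [4, 5]
  Insert 5 (step 6): P = [2, 3, 5] / [4, 6] / [7];  Q = [1, 2, 3] / [4, 5] / [6]
  Insert 1 (step 7): P = [1, 3, 5] / [2, 6] / [4] / [7];  Q = [1, 2, 3] / [4, 5] / [6] / [7]
Final shape: (3, 2, 1, 1).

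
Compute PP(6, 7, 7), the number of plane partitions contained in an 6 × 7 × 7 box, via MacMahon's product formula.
PP(6, 7, 7) = 872299918503728

Evaluate the triple product over i = 1..6, j = 1..7, k = 1..7. The factors are (2/1) · (3/2) · (4/3) · (5/4) · (6/5) · (7/6) · (8/7) · (3/2) · … (294 factors total). The numerators and denominators telescope so the product is an integer; carrying out the multiplication exactly gives PP(6, 7, 7) = 872299918503728.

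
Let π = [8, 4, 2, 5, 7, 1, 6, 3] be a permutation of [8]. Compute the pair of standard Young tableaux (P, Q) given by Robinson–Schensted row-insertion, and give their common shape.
P = [1, 3, 6] / [2, 5] / [4, 7] / [8];  Q = [1, 4, 5] / [2, 7] / [3, 8] / [6];  common shape = (3, 2, 2, 1)

Row-insert the values π_1, π_2, … into P one at a time, bumping the leftmost entry strictly greater than the inserted value down to the next row. The recording tableau Q records, in position (i, j), the step at which that cell was added to P.
  Insert 8 (step 1): P = [8];  Q = [1]
  Insert 4 (step 2): P = [4] / [8];  Q = [1] / [2]
  Insert 2 (step 3): P = [2] / [4] / [8];  Q = [1] / [2] / [3]
  Insert 5 (step 4): P = [2, 5] / [4] / [8];  Q = [1, 4] / [2] / [3]
  Insert 7 (step 5): P = [2, 5, 7] / [4] / [8];  Q = [1, 4, 5] / [2] / [3]
  Insert 1 (step 6): P = [1, 5, 7] / [2] / [4] / [8];  Q = [1, 4, 5] / [2] / [3] / [6]
  Insert 6 (step 7): P = [1, 5, 6] / [2, 7] / [4] / [8];  Q = [1, 4, 5] / [2, 7] / [3] / [6]
  Insert 3 (step 8): P = [1, 3, 6] / [2, 5] / [4, 7] / [8];  Q = [1, 4, 5] / [2, 7] / [3, 8] / [6]
Final shape: (3, 2, 2, 1).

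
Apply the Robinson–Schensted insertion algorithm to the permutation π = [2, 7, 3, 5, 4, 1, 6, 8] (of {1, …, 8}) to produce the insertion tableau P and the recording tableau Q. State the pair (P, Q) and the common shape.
P = [1, 3, 4, 6, 8] / [2] / [5] / [7];  Q = [1, 2, 4, 7, 8] / [3] / [5] / [6];  common shape = (5, 1, 1, 1)

Row-insert the values π_1, π_2, … into P one at a time, bumping the leftmost entry strictly greater than the inserted value down to the next row. The recording tableau Q records, in position (i, j), the step at which that cell was added to P.
  Insert 2 (step 1): P = [2];  Q = [1]
  Insert 7 (step 2): P = [2, 7];  Q = [1, 2]
  Insert 3 (step 3): P = [2, 3] / [7];  Q = [1, 2] / [3]
  Insert 5 (step 4): P = [2, 3, 5] / [7];  Q = [1, 2, 4] / [3]
  Insert 4 (step 5): P = [2, 3, 4] / [5] / [7];  Q = [1, 2, 4] / [3] / [5]
  Insert 1 (step 6): P = [1, 3, 4] / [2] / [5] / [7];  Q = [1, 2, 4] / [3] / [5] / [6]
  Insert 6 (step 7): P = [1, 3, 4, 6] / [2] / [5] / [7];  Q = [1, 2, 4, 7] / [3] / [5] / [6]
  Insert 8 (step 8): P = [1, 3, 4, 6, 8] / [2] / [5] / [7];  Q = [1, 2, 4, 7, 8] / [3] / [5] / [6]
Final shape: (5, 1, 1, 1).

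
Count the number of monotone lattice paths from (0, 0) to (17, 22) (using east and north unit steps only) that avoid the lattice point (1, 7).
Number of paths = 48616796250

Total paths from (0, 0) to (17, 22): C(39, 17) = 51021117810. Paths through (1, 7): (paths (0, 0) → (1, 7)) × (paths (1, 7) → (17, 22)) = C(8, 1) · C(31, 16) = 8 · 300540195 = 2404321560. Avoidance count = 51021117810 − 2404321560 = 48616796250.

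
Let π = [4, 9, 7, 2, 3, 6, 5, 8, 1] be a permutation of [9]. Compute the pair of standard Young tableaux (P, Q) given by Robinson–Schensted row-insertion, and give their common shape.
P = [1, 3, 5, 8] / [2, 6] / [4] / [7] / [9];  Q = [1, 2, 6, 8] / [3, 5] / [4] / [7] / [9];  common shape = (4, 2, 1, 1, 1)

Row-insert the values π_1, π_2, … into P one at a time, bumping the leftmost entry strictly greater than the inserted value down to the next row. The recording tableau Q records, in position (i, j), the step at which that cell was added to P.
  Insert 4 (step 1): P = [4];  Q = [1]
  Insert 9 (step 2): P = [4, 9];  Q = [1, 2]
  Insert 7 (step 3): P = [4, 7] / [9];  Q = [1, 2] / [3]
  Insert 2 (step 4): P = [2, 7] / [4] / [9];  Q = [1, 2] / [3] / [4]
  Insert 3 (step 5): P = [2, 3] / [4, 7] / [9];  Q = [1, 2] / [3, 5] / [4]
  Insert 6 (step 6): P = [2, 3, 6] / [4, 7] / [9];  Q = [1, 2, 6] / [3, 5] / [4]
  Insert 5 (step 7): P = [2, 3, 5] / [4, 6] / [7] / [9];  Q = [1, 2, 6] / [3, 5] / [4] / [7]
  Insert 8 (step 8): P = [2, 3, 5, 8] / [4, 6] / [7] / [9];  Q = [1, 2, 6, 8] / [3, 5] / [4] / [7]
  Insert 1 (step 9): P = [1, 3, 5, 8] / [2, 6] / [4] / [7] / [9];  Q = [1, 2, 6, 8] / [3, 5] / [4] / [7] / [9]
Final shape: (4, 2, 1, 1, 1).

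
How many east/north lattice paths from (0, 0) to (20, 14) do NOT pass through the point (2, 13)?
Number of paths = 1391973645

Total paths from (0, 0) to (20, 14): C(34, 20) = 1391975640. Paths through (2, 13): (paths (0, 0) → (2, 13)) × (paths (2, 13) → (20, 14)) = C(15, 2) · C(19, 18) = 105 · 19 = 1995. Avoidance count = 1391975640 − 1995 = 1391973645.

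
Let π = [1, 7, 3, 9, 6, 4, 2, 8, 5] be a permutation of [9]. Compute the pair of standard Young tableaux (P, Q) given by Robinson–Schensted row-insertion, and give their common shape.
P = [1, 2, 4, 5] / [3, 8] / [6, 9] / [7];  Q = [1, 2, 4, 8] / [3, 5] / [6, 9] / [7];  common shape = (4, 2, 2, 1)

Row-insert the values π_1, π_2, … into P one at a time, bumping the leftmost entry strictly greater than the inserted value down to the next row. The recording tableau Q records, in position (i, j), the step at which that cell was added to P.
  Insert 1 (step 1): P = [1];  Q = [1]
  Insert 7 (step 2): P = [1, 7];  Q = [1, 2]
  Insert 3 (step 3): P = [1, 3] / [7];  Q = [1, 2] / [3]
  Insert 9 (step 4): P = [1, 3, 9] / [7];  Q = [1, 2, 4] / [3]
  Insert 6 (step 5): P = [1, 3, 6] / [7, 9];  Q = [1, 2, 4] / [3, 5]
  Insert 4 (step 6): P = [1, 3, 4] / [6, 9] / [7];  Q = [1, 2, 4] / [3, 5] / [6]
  Insert 2 (step 7): P = [1, 2, 4] / [3, 9] / [6] / [7];  Q = [1, 2, 4] / [3, 5] / [6] / [7]
  Insert 8 (step 8): P = [1, 2, 4, 8] / [3, 9] / [6] / [7];  Q = [1, 2, 4, 8] / [3, 5] / [6] / [7]
  Insert 5 (step 9): P = [1, 2, 4, 5] / [3, 8] / [6, 9] / [7];  Q = [1, 2, 4, 8] / [3, 5] / [6, 9] / [7]
Final shape: (4, 2, 2, 1).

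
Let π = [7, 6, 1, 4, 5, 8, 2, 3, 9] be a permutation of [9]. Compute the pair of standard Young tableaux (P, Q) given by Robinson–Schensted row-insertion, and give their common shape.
P = [1, 2, 3, 8, 9] / [4, 5] / [6] / [7];  Q = [1, 4, 5, 6, 9] / [2, 8] / [3] / [7];  common shape = (5, 2, 1, 1)

Row-insert the values π_1, π_2, … into P one at a time, bumping the leftmost entry strictly greater than the inserted value down to the next row. The recording tableau Q records, in position (i, j), the step at which that cell was added to P.
  Insert 7 (step 1): P = [7];  Q = [1]
  Insert 6 (step 2): P = [6] / [7];  Q = [1] / [2]
  Insert 1 (step 3): P = [1] / [6] / [7];  Q = [1] / [2] / [3]
  Insert 4 (step 4): P = [1, 4] / [6] / [7];  Q = [1, 4] / [2] / [3]
  Insert 5 (step 5): P = [1, 4, 5] / [6] / [7];  Q = [1, 4, 5] / [2] / [3]
  Insert 8 (step 6): P = [1, 4, 5, 8] / [6] / [7];  Q = [1, 4, 5, 6] / [2] / [3]
  Insert 2 (step 7): P = [1, 2, 5, 8] / [4] / [6] / [7];  Q = [1, 4, 5, 6] / [2] / [3] / [7]
  Insert 3 (step 8): P = [1, 2, 3, 8] / [4, 5] / [6] / [7];  Q = [1, 4, 5, 6] / [2, 8] / [3] / [7]
  Insert 9 (step 9): P = [1, 2, 3, 8, 9] / [4, 5] / [6] / [7];  Q = [1, 4, 5, 6, 9] / [2, 8] / [3] / [7]
Final shape: (5, 2, 1, 1).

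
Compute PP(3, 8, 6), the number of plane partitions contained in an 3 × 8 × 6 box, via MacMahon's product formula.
PP(3, 8, 6) = 614083470

Evaluate the triple product over i = 1..3, j = 1..8, k = 1..6. The factors are (2/1) · (3/2) · (4/3) · (5/4) · (6/5) · (7/6) · (3/2) · (4/3) · … (144 factors total). The numerators and denominators telescope so the product is an integer; carrying out the multiplication exactly gives PP(3, 8, 6) = 614083470.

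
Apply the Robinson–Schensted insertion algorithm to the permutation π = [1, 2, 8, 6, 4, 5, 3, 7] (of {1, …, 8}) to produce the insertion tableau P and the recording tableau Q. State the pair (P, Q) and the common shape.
P = [1, 2, 3, 5, 7] / [4] / [6] / [8];  Q = [1, 2, 3, 6, 8] / [4] / [5] / [7];  common shape = (5, 1, 1, 1)

Row-insert the values π_1, π_2, … into P one at a time, bumping the leftmost entry strictly greater than the inserted value down to the next row. The recording tableau Q records, in position (i, j), the step at which that cell was added to P.
  Insert 1 (step 1): P = [1];  Q = [1]
  Insert 2 (step 2): P = [1, 2];  Q = [1, 2]
  Insert 8 (step 3): P = [1, 2, 8];  Q = [1, 2, 3]
  Insert 6 (step 4): P = [1, 2, 6] / [8];  Q = [1, 2, 3] / [4]
  Insert 4 (step 5): P = [1, 2, 4] / [6] / [8];  Q = [1, 2, 3] / [4] / [5]
  Insert 5 (step 6): P = [1, 2, 4, 5] / [6] / [8];  Q = [1, 2, 3, 6] / [4] / [5]
  Insert 3 (step 7): P = [1, 2, 3, 5] / [4] / [6] / [8];  Q = [1, 2, 3, 6] / [4] / [5] / [7]
  Insert 7 (step 8): P = [1, 2, 3, 5, 7] / [4] / [6] / [8];  Q = [1, 2, 3, 6, 8] / [4] / [5] / [7]
Final shape: (5, 1, 1, 1).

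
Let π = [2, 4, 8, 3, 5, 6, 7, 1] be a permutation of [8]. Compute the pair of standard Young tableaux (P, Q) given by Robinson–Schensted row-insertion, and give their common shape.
P = [1, 3, 5, 6, 7] / [2, 8] / [4];  Q = [1, 2, 3, 6, 7] / [4, 5] / [8];  common shape = (5, 2, 1)

Row-insert the values π_1, π_2, … into P one at a time, bumping the leftmost entry strictly greater than the inserted value down to the next row. The recording tableau Q records, in position (i, j), the step at which that cell was added to P.
  Insert 2 (step 1): P = [2];  Q = [1]
  Insert 4 (step 2): P = [2, 4];  Q = [1, 2]
  Insert 8 (step 3): P = [2, 4, 8];  Q = [1, 2, 3]
  Insert 3 (step 4): P = [2, 3, 8] / [4];  Q = [1, 2, 3] / [4]
  Insert 5 (step 5): P = [2, 3, 5] / [4, 8];  Q = [1, 2, 3] / [4, 5]
  Insert 6 (step 6): P = [2, 3, 5, 6] / [4, 8];  Q = [1, 2, 3, 6] / [4, 5]
  Insert 7 (step 7): P = [2, 3, 5, 6, 7] / [4, 8];  Q = [1, 2, 3, 6, 7] / [4, 5]
  Insert 1 (step 8): P = [1, 3, 5, 6, 7] / [2, 8] / [4];  Q = [1, 2, 3, 6, 7] / [4, 5] / [8]
Final shape: (5, 2, 1).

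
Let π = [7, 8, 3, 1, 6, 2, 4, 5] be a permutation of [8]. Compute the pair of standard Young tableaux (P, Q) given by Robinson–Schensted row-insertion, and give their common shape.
P = [1, 2, 4, 5] / [3, 6] / [7, 8];  Q = [1, 2, 7, 8] / [3, 5] / [4, 6];  common shape = (4, 2, 2)

Row-insert the values π_1, π_2, … into P one at a time, bumping the leftmost entry strictly greater than the inserted value down to the next row. The recording tableau Q records, in position (i, j), the step at which that cell was added to P.
  Insert 7 (step 1): P = [7];  Q = [1]
  Insert 8 (step 2): P = [7, 8];  Q = [1, 2]
  Insert 3 (step 3): P = [3, 8] / [7];  Q = [1, 2] / [3]
  Insert 1 (step 4): P = [1, 8] / [3] / [7];  Q = [1, 2] / [3] / [4]
  Insert 6 (step 5): P = [1, 6] / [3, 8] / [7];  Q = [1, 2] / [3, 5] / [4]
  Insert 2 (step 6): P = [1, 2] / [3, 6] / [7, 8];  Q = [1, 2] / [3, 5] / [4, 6]
  Insert 4 (step 7): P = [1, 2, 4] / [3, 6] / [7, 8];  Q = [1, 2, 7] / [3, 5] / [4, 6]
  Insert 5 (step 8): P = [1, 2, 4, 5] / [3, 6] / [7, 8];  Q = [1, 2, 7, 8] / [3, 5] / [4, 6]
Final shape: (4, 2, 2).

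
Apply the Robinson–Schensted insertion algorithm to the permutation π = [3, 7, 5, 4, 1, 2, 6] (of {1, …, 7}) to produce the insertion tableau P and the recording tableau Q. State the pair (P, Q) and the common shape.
P = [1, 2, 6] / [3, 4] / [5] / [7];  Q = [1, 2, 7] / [3, 6] / [4] / [5];  common shape = (3, 2, 1, 1)

Row-insert the values π_1, π_2, … into P one at a time, bumping the leftmost entry strictly greater than the inserted value down to the next row. The recording tableau Q records, in position (i, j), the step at which that cell was added to P.
  Insert 3 (step 1): P = [3];  Q = [1]
  Insert 7 (step 2): P = [3, 7];  Q = [1, 2]
  Insert 5 (step 3): P = [3, 5] / [7];  Q = [1, 2] / [3]
  Insert 4 (step 4): P = [3, 4] / [5] / [7];  Q = [1, 2] / [3] / [4]
  Insert 1 (step 5): P = [1, 4] / [3] / [5] / [7];  Q = [1, 2] / [3] / [4] / [5]
  Insert 2 (step 6): P = [1, 2] / [3, 4] / [5] / [7];  Q = [1, 2] / [3, 6] / [4] / [5]
  Insert 6 (step 7): P = [1, 2, 6] / [3, 4] / [5] / [7];  Q = [1, 2, 7] / [3, 6] / [4] / [5]
Final shape: (3, 2, 1, 1).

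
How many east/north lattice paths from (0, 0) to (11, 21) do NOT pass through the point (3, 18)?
Number of paths = 128805030

Total paths from (0, 0) to (11, 21): C(32, 11) = 129024480. Paths through (3, 18): (paths (0, 0) → (3, 18)) × (paths (3, 18) → (11, 21)) = C(21, 3) · C(11, 8) = 1330 · 165 = 219450. Avoidance count = 129024480 − 219450 = 128805030.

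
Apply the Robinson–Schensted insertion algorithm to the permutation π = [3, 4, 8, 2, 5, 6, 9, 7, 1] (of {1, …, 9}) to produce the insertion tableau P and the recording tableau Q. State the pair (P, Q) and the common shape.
P = [1, 4, 5, 6, 7] / [2, 8, 9] / [3];  Q = [1, 2, 3, 6, 7] / [4, 5, 8] / [9];  common shape = (5, 3, 1)

Row-insert the values π_1, π_2, … into P one at a time, bumping the leftmost entry strictly greater than the inserted value down to the next row. The recording tableau Q records, in position (i, j), the step at which that cell was added to P.
  Insert 3 (step 1): P = [3];  Q = [1]
  Insert 4 (step 2): P = [3, 4];  Q = [1, 2]
  Insert 8 (step 3): P = [3, 4, 8];  Q = [1, 2, 3]
  Insert 2 (step 4): P = [2, 4, 8] / [3];  Q = [1, 2, 3] / [4]
  Insert 5 (step 5): P = [2, 4, 5] / [3, 8];  Q = [1, 2, 3] / [4, 5]
  Insert 6 (step 6): P = [2, 4, 5, 6] / [3, 8];  Q = [1, 2, 3, 6] / [4, 5]
  Insert 9 (step 7): P = [2, 4, 5, 6, 9] / [3, 8];  Q = [1, 2, 3, 6, 7] / [4, 5]
  Insert 7 (step 8): P = [2, 4, 5, 6, 7] / [3, 8, 9];  Q = [1, 2, 3, 6, 7] / [4, 5, 8]
  Insert 1 (step 9): P = [1, 4, 5, 6, 7] / [2, 8, 9] / [3];  Q = [1, 2, 3, 6, 7] / [4, 5, 8] / [9]
Final shape: (5, 3, 1).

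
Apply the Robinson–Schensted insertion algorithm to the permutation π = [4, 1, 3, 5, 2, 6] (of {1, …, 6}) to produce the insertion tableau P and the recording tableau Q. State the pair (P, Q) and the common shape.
P = [1, 2, 5, 6] / [3] / [4];  Q = [1, 3, 4, 6] / [2] / [5];  common shape = (4, 1, 1)

Row-insert the values π_1, π_2, … into P one at a time, bumping the leftmost entry strictly greater than the inserted value down to the next row. The recording tableau Q records, in position (i, j), the step at which that cell was added to P.
  Insert 4 (step 1): P = [4];  Q = [1]
  Insert 1 (step 2): P = [1] / [4];  Q = [1] / [2]
  Insert 3 (step 3): P = [1, 3] / [4];  Q = [1, 3] / [2]
  Insert 5 (step 4): P = [1, 3, 5] / [4];  Q = [1, 3, 4] / [2]
  Insert 2 (step 5): P = [1, 2, 5] / [3] / [4];  Q = [1, 3, 4] / [2] / [5]
  Insert 6 (step 6): P = [1, 2, 5, 6] / [3] / [4];  Q = [1, 3, 4, 6] / [2] / [5]
Final shape: (4, 1, 1).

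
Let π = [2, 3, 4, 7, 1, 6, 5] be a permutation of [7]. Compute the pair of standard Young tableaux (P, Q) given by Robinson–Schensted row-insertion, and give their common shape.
P = [1, 3, 4, 5] / [2, 6] / [7];  Q = [1, 2, 3, 4] / [5, 6] / [7];  common shape = (4, 2, 1)

Row-insert the values π_1, π_2, … into P one at a time, bumping the leftmost entry strictly greater than the inserted value down to the next row. The recording tableau Q records, in position (i, j), the step at which that cell was added to P.
  Insert 2 (step 1): P = [2];  Q = [1]
  Insert 3 (step 2): P = [2, 3];  Q = [1, 2]
  Insert 4 (step 3): P = [2, 3, 4];  Q = [1, 2, 3]
  Insert 7 (step 4): P = [2, 3, 4, 7];  Q = [1, 2, 3, 4]
  Insert 1 (step 5): P = [1, 3, 4, 7] / [2];  Q = [1, 2, 3, 4] / [5]
  Insert 6 (step 6): P = [1, 3, 4, 6] / [2, 7];  Q = [1, 2, 3, 4] / [5, 6]
  Insert 5 (step 7): P = [1, 3, 4, 5] / [2, 6] / [7];  Q = [1, 2, 3, 4] / [5, 6] / [7]
Final shape: (4, 2, 1).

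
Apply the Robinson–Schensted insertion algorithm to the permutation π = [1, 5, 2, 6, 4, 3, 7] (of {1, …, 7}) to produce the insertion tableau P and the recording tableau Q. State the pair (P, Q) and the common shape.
P = [1, 2, 3, 7] / [4, 6] / [5];  Q = [1, 2, 4, 7] / [3, 5] / [6];  common shape = (4, 2, 1)

Row-insert the values π_1, π_2, … into P one at a time, bumping the leftmost entry strictly greater than the inserted value down to the next row. The recording tableau Q records, in position (i, j), the step at which that cell was added to P.
  Insert 1 (step 1): P = [1];  Q = [1]
  Insert 5 (step 2): P = [1, 5];  Q = [1, 2]
  Insert 2 (step 3): P = [1, 2] / [5];  Q = [1, 2] / [3]
  Insert 6 (step 4): P = [1, 2, 6] / [5];  Q = [1, 2, 4] / [3]
  Insert 4 (step 5): P = [1, 2, 4] / [5, 6];  Q = [1, 2, 4] / [3, 5]
  Insert 3 (step 6): P = [1, 2, 3] / [4, 6] / [5];  Q = [1, 2, 4] / [3, 5] / [6]
  Insert 7 (step 7): P = [1, 2, 3, 7] / [4, 6] / [5];  Q = [1, 2, 4, 7] / [3, 5] / [6]
Final shape: (4, 2, 1).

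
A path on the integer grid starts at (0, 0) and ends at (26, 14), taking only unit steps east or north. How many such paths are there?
Number of paths = 23206929840

A monotone lattice path from (0, 0) to (26, 14) consists of 26 east steps and 14 north steps in some order, so it is determined by which 26 of the 40 steps are east. The count is C(40, 26) = 23206929840.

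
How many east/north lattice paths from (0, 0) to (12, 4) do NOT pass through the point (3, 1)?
Number of paths = 940

Total paths from (0, 0) to (12, 4): C(16, 12) = 1820. Paths through (3, 1): (paths (0, 0) → (3, 1)) × (paths (3, 1) → (12, 4)) = C(4, 3) · C(12, 9) = 4 · 220 = 880. Avoidance count = 1820 − 880 = 940.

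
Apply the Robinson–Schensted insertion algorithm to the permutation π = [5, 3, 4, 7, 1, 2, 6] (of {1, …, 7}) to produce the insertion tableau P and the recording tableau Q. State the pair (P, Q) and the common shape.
P = [1, 2, 6] / [3, 4, 7] / [5];  Q = [1, 3, 4] / [2, 6, 7] / [5];  common shape = (3, 3, 1)

Row-insert the values π_1, π_2, … into P one at a time, bumping the leftmost entry strictly greater than the inserted value down to the next row. The recording tableau Q records, in position (i, j), the step at which that cell was added to P.
  Insert 5 (step 1): P = [5];  Q = [1]
  Insert 3 (step 2): P = [3] / [5];  Q = [1] / [2]
  Insert 4 (step 3): P = [3, 4] / [5];  Q = [1, 3] / [2]
  Insert 7 (step 4): P = [3, 4, 7] / [5];  Q = [1, 3, 4] / [2]
  Insert 1 (step 5): P = [1, 4, 7] / [3] / [5];  Q = [1, 3, 4] / [2] / [5]
  Insert 2 (step 6): P = [1, 2, 7] / [3, 4] / [5];  Q = [1, 3, 4] / [2, 6] / [5]
  Insert 6 (step 7): P = [1, 2, 6] / [3, 4, 7] / [5];  Q = [1, 3, 4] / [2, 6, 7] / [5]
Final shape: (3, 3, 1).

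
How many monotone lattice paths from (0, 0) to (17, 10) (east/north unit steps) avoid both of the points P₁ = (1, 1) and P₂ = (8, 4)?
Number of paths = 3074060

Inclusion–exclusion. Total paths: C(27, 17) = 8436285. Through P₁: C(2, 1)·C(25, 16) = 4085950. Through P₂: C(12, 8)·C(15, 9) = 2477475. Since P₁ is strictly southwest of P₂, a monotone path through both must visit P₁ then P₂; paths through both = C(2, 1)·C(10, 7)·C(15, 9) = 1201200. Avoid both = 8436285 − 4085950 − 2477475 + 1201200 = 3074060.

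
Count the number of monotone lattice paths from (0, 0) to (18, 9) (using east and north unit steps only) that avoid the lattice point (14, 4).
Number of paths = 4301265

Total paths from (0, 0) to (18, 9): C(27, 18) = 4686825. Paths through (14, 4): (paths (0, 0) → (14, 4)) × (paths (14, 4) → (18, 9)) = C(18, 14) · C(9, 4) = 3060 · 126 = 385560. Avoidance count = 4686825 − 385560 = 4301265.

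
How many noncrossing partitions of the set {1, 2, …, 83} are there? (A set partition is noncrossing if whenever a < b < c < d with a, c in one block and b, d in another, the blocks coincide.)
C_83 = 68854441132780194707888052034668647142985206100

These noncrossing partitions are counted by the Catalan number C_n = (1/(n + 1)) · C(2n, n). For n = 83: C_83 = (1/84) · C(166, 83) = 5783773055153536355462596370912166360010757312400/84 = 68854441132780194707888052034668647142985206100.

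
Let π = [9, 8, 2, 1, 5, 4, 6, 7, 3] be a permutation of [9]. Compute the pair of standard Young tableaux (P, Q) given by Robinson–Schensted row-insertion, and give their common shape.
P = [1, 3, 6, 7] / [2, 4] / [5] / [8] / [9];  Q = [1, 5, 7, 8] / [2, 6] / [3] / [4] / [9];  common shape = (4, 2, 1, 1, 1)

Row-insert the values π_1, π_2, … into P one at a time, bumping the leftmost entry strictly greater than the inserted value down to the next row. The recording tableau Q records, in position (i, j), the step at which that cell was added to P.
  Insert 9 (step 1): P = [9];  Q = [1]
  Insert 8 (step 2): P = [8] / [9];  Q = [1] / [2]
  Insert 2 (step 3): P = [2] / [8] / [9];  Q = [1] / [2] / [3]
  Insert 1 (step 4): P = [1] / [2] / [8] / [9];  Q = [1] / [2] / [3] / [4]
  Insert 5 (step 5): P = [1, 5] / [2] / [8] / [9];  Q = [1, 5] / [2] / [3] / [4]
  Insert 4 (step 6): P = [1, 4] / [2, 5] / [8] / [9];  Q = [1, 5] / [2, 6] / [3] / [4]
  Insert 6 (step 7): P = [1, 4, 6] / [2, 5] / [8] / [9];  Q = [1, 5, 7] / [2, 6] / [3] / [4]
  Insert 7 (step 8): P = [1, 4, 6, 7] / [2, 5] / [8] / [9];  Q = [1, 5, 7, 8] / [2, 6] / [3] / [4]
  Insert 3 (step 9): P = [1, 3, 6, 7] / [2, 4] / [5] / [8] / [9];  Q = [1, 5, 7, 8] / [2, 6] / [3] / [4] / [9]
Final shape: (4, 2, 1, 1, 1).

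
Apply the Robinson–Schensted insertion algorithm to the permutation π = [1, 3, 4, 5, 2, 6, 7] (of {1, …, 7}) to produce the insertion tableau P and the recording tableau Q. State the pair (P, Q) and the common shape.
P = [1, 2, 4, 5, 6, 7] / [3];  Q = [1, 2, 3, 4, 6, 7] / [5];  common shape = (6, 1)

Row-insert the values π_1, π_2, … into P one at a time, bumping the leftmost entry strictly greater than the inserted value down to the next row. The recording tableau Q records, in position (i, j), the step at which that cell was added to P.
  Insert 1 (step 1): P = [1];  Q = [1]
  Insert 3 (step 2): P = [1, 3];  Q = [1, 2]
  Insert 4 (step 3): P = [1, 3, 4];  Q = [1, 2, 3]
  Insert 5 (step 4): P = [1, 3, 4, 5];  Q = [1, 2, 3, 4]
  Insert 2 (step 5): P = [1, 2, 4, 5] / [3];  Q = [1, 2, 3, 4] / [5]
  Insert 6 (step 6): P = [1, 2, 4, 5, 6] / [3];  Q = [1, 2, 3, 4, 6] / [5]
  Insert 7 (step 7): P = [1, 2, 4, 5, 6, 7] / [3];  Q = [1, 2, 3, 4, 6, 7] / [5]
Final shape: (6, 1).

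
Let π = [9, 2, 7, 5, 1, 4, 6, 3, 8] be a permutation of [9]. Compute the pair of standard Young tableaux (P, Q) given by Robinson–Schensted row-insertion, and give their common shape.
P = [1, 3, 6, 8] / [2, 4] / [5] / [7] / [9];  Q = [1, 3, 7, 9] / [2, 6] / [4] / [5] / [8];  common shape = (4, 2, 1, 1, 1)

Row-insert the values π_1, π_2, … into P one at a time, bumping the leftmost entry strictly greater than the inserted value down to the next row. The recording tableau Q records, in position (i, j), the step at which that cell was added to P.
  Insert 9 (step 1): P = [9];  Q = [1]
  Insert 2 (step 2): P = [2] / [9];  Q = [1] / [2]
  Insert 7 (step 3): P = [2, 7] / [9];  Q = [1, 3] / [2]
  Insert 5 (step 4): P = [2, 5] / [7] / [9];  Q = [1, 3] / [2] / [4]
  Insert 1 (step 5): P = [1, 5] / [2] / [7] / [9];  Q = [1, 3] / [2] / [4] / [5]
  Insert 4 (step 6): P = [1, 4] / [2, 5] / [7] / [9];  Q = [1, 3] / [2, 6] / [4] / [5]
  Insert 6 (step 7): P = [1, 4, 6] / [2, 5] / [7] / [9];  Q = [1, 3, 7] / [2, 6] / [4] / [5]
  Insert 3 (step 8): P = [1, 3, 6] / [2, 4] / [5] / [7] / [9];  Q = [1, 3, 7] / [2, 6] / [4] / [5] / [8]
  Insert 8 (step 9): P = [1, 3, 6, 8] / [2, 4] / [5] / [7] / [9];  Q = [1, 3, 7, 9] / [2, 6] / [4] / [5] / [8]
Final shape: (4, 2, 1, 1, 1).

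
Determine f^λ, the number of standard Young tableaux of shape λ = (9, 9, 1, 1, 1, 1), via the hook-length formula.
# SYT of shape (9, 9, 1, 1, 1, 1) = 17587350

Hook-length formula: f^λ = n! / Π hook(c), product over all cells c of the Young diagram. For λ = (9, 9, 1, 1, 1, 1), n = 22 boxes. Hook lengths by row (left-to-right, top-to-bottom): [14, 9, 8, 7, 6, 5, 4, 3, 2]; [13, 8, 7, 6, 5, 4, 3, 2, 1]; [4]; [3]; [2]; [1]. Product of hooks = 63909612748800. So f^λ = 22! / 63909612748800 = 1124000727777607680000 / 63909612748800 = 17587350.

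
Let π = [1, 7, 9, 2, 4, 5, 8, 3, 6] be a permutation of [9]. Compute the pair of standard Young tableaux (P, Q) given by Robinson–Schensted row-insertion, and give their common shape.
P = [1, 2, 3, 5, 6] / [4, 8] / [7, 9];  Q = [1, 2, 3, 6, 7] / [4, 5] / [8, 9];  common shape = (5, 2, 2)

Row-insert the values π_1, π_2, … into P one at a time, bumping the leftmost entry strictly greater than the inserted value down to the next row. The recording tableau Q records, in position (i, j), the step at which that cell was added to P.
  Insert 1 (step 1): P = [1];  Q = [1]
  Insert 7 (step 2): P = [1, 7];  Q = [1, 2]
  Insert 9 (step 3): P = [1, 7, 9];  Q = [1, 2, 3]
  Insert 2 (step 4): P = [1, 2, 9] / [7];  Q = [1, 2, 3] / [4]
  Insert 4 (step 5): P = [1, 2, 4] / [7, 9];  Q = [1, 2, 3] / [4, 5]
  Insert 5 (step 6): P = [1, 2, 4, 5] / [7, 9];  Q = [1, 2, 3, 6] / [4, 5]
  Insert 8 (step 7): P = [1, 2, 4, 5, 8] / [7, 9];  Q = [1, 2, 3, 6, 7] / [4, 5]
  Insert 3 (step 8): P = [1, 2, 3, 5, 8] / [4, 9] / [7];  Q = [1, 2, 3, 6, 7] / [4, 5] / [8]
  Insert 6 (step 9): P = [1, 2, 3, 5, 6] / [4, 8] / [7, 9];  Q = [1, 2, 3, 6, 7] / [4, 5] / [8, 9]
Final shape: (5, 2, 2).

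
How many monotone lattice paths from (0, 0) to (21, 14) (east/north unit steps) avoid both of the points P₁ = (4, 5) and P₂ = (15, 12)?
Number of paths = 1551793092

Inclusion–exclusion. Total paths: C(35, 21) = 2319959400. Through P₁: C(9, 4)·C(26, 17) = 393693300. Through P₂: C(27, 15)·C(8, 6) = 486748080. Since P₁ is strictly southwest of P₂, a monotone path through both must visit P₁ then P₂; paths through both = C(9, 4)·C(18, 11)·C(8, 6) = 112275072. Avoid both = 2319959400 − 393693300 − 486748080 + 112275072 = 1551793092.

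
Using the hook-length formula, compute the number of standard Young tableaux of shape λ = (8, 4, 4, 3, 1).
# SYT of shape (8, 4, 4, 3, 1) = 83140200

Hook-length formula: f^λ = n! / Π hook(c), product over all cells c of the Young diagram. For λ = (8, 4, 4, 3, 1), n = 20 boxes. Hook lengths by row (left-to-right, top-to-bottom): [12, 10, 9, 7, 4, 3, 2, 1]; [7, 5, 4, 2]; [6, 4, 3, 1]; [4, 2, 1]; [1]. Product of hooks = 29262643200. So f^λ = 20! / 29262643200 = 2432902008176640000 / 29262643200 = 83140200.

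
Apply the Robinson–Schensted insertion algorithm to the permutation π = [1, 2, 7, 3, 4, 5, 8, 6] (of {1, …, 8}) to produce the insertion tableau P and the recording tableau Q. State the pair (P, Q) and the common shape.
P = [1, 2, 3, 4, 5, 6] / [7, 8];  Q = [1, 2, 3, 5, 6, 7] / [4, 8];  common shape = (6, 2)

Row-insert the values π_1, π_2, … into P one at a time, bumping the leftmost entry strictly greater than the inserted value down to the next row. The recording tableau Q records, in position (i, j), the step at which that cell was added to P.
  Insert 1 (step 1): P = [1];  Q = [1]
  Insert 2 (step 2): P = [1, 2];  Q = [1, 2]
  Insert 7 (step 3): P = [1, 2, 7];  Q = [1, 2, 3]
  Insert 3 (step 4): P = [1, 2, 3] / [7];  Q = [1, 2, 3] / [4]
  Insert 4 (step 5): P = [1, 2, 3, 4] / [7];  Q = [1, 2, 3, 5] / [4]
  Insert 5 (step 6): P = [1, 2, 3, 4, 5] / [7];  Q = [1, 2, 3, 5, 6] / [4]
  Insert 8 (step 7): P = [1, 2, 3, 4, 5, 8] / [7];  Q = [1, 2, 3, 5, 6, 7] / [4]
  Insert 6 (step 8): P = [1, 2, 3, 4, 5, 6] / [7, 8];  Q = [1, 2, 3, 5, 6, 7] / [4, 8]
Final shape: (6, 2).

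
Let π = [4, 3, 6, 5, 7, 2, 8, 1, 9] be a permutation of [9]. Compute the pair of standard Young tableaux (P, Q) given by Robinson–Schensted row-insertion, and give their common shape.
P = [1, 5, 7, 8, 9] / [2, 6] / [3] / [4];  Q = [1, 3, 5, 7, 9] / [2, 4] / [6] / [8];  common shape = (5, 2, 1, 1)

Row-insert the values π_1, π_2, … into P one at a time, bumping the leftmost entry strictly greater than the inserted value down to the next row. The recording tableau Q records, in position (i, j), the step at which that cell was added to P.
  Insert 4 (step 1): P = [4];  Q = [1]
  Insert 3 (step 2): P = [3] / [4];  Q = [1] / [2]
  Insert 6 (step 3): P = [3, 6] / [4];  Q = [1, 3] / [2]
  Insert 5 (step 4): P = [3, 5] / [4, 6];  Q = [1, 3] / [2, 4]
  Insert 7 (step 5): P = [3, 5, 7] / [4, 6];  Q = [1, 3, 5] / [2, 4]
  Insert 2 (step 6): P = [2, 5, 7] / [3, 6] / [4];  Q = [1, 3, 5] / [2, 4] / [6]
  Insert 8 (step 7): P = [2, 5, 7, 8] / [3, 6] / [4];  Q = [1, 3, 5, 7] / [2, 4] / [6]
  Insert 1 (step 8): P = [1, 5, 7, 8] / [2, 6] / [3] / [4];  Q = [1, 3, 5, 7] / [2, 4] / [6] / [8]
  Insert 9 (step 9): P = [1, 5, 7, 8, 9] / [2, 6] / [3] / [4];  Q = [1, 3, 5, 7, 9] / [2, 4] / [6] / [8]
Final shape: (5, 2, 1, 1).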